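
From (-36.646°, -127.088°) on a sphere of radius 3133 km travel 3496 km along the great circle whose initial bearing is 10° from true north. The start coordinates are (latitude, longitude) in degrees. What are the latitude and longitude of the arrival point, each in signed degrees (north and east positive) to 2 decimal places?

26.58°, -117.04°

Angular distance δ = d/R = 3496/3133 = 1.11586 rad; initial bearing θ = 0.1745 rad.
sin φ₂ = sin φ₁ cos δ + cos φ₁ sin δ cos θ = (-0.5969)(0.4394) + (0.8023)(0.8983)(0.9848) = 0.4475, so φ₂ = 26.58°.
Δλ = atan2(sin θ sin δ cos φ₁, cos δ − sin φ₁ sin φ₂) = atan2(0.1252, 0.7065) = 10.045°.
λ₂ = -127.088° + 10.045° = -117.04°.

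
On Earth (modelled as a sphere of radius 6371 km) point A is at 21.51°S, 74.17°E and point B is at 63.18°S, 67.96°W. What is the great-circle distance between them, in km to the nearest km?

With latitudes φ₁ = -21.510°, φ₂ = -63.180° and longitude difference Δλ = -142.130°:
Haversine: a = sin²(Δφ/2) + cos φ₁ cos φ₂ sin²(Δλ/2) = 0.1265 + (0.9304)(0.4512)(0.8947) = 0.50207.
Central angle c = 2·arcsin(√a) = 1.57494 rad.
Distance = R·c = 6371 × 1.5749 ≈ 10034 km.

10034 km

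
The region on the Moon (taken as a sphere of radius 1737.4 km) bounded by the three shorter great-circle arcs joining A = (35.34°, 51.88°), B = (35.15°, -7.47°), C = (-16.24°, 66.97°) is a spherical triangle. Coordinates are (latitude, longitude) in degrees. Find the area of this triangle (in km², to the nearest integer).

1234526 km²

Side lengths (central angles): a = 1.5212, b = 0.9343, c = 0.8325 rad; semiperimeter s = 1.6440.
By l'Huilier's theorem, tan(E/4) = √[tan(s/2) tan((s−a)/2) tan((s−b)/2) tan((s−c)/2)], giving spherical excess E = 0.4090 rad.
Area = E·R² = 0.4090 × (1737.4)² ≈ 1234526 km².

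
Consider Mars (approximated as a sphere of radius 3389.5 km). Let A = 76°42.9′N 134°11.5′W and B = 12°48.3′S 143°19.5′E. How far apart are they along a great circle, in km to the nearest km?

5960 km

Let φ₁ = 1.3389 rad, φ₂ = -0.2235 rad, and Δλ = -1.4396 rad.
cos c = sin φ₁ sin φ₂ + cos φ₁ cos φ₂ cos Δλ = (0.9732)(-0.2216) + (0.2298)(0.9751)(0.1308) = -0.18639,
so c = arccos(-0.18639) = 1.75828 rad.
Distance = R·c = 3389.5 × 1.7583 ≈ 5960 km.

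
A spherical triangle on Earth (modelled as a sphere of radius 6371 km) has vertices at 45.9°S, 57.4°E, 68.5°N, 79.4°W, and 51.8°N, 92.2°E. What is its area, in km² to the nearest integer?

58647090 km²

Side lengths (central angles): a = 1.0391, b = 1.7833, c = 2.5946 rad; semiperimeter s = 2.7085.
By l'Huilier's theorem, tan(E/4) = √[tan(s/2) tan((s−a)/2) tan((s−b)/2) tan((s−c)/2)], giving spherical excess E = 1.4449 rad.
Area = E·R² = 1.4449 × (6371)² ≈ 58647090 km².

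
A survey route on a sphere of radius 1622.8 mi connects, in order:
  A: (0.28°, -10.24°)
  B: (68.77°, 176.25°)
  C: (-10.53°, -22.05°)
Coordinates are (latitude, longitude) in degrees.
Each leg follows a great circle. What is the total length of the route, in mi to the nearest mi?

6553 mi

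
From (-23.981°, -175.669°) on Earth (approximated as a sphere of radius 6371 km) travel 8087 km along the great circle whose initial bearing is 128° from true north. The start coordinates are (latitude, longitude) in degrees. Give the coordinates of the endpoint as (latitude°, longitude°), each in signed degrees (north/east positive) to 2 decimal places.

Angular distance δ = d/R = 8087/6371 = 1.26935 rad; initial bearing θ = 2.2340 rad.
sin φ₂ = sin φ₁ cos δ + cos φ₁ sin δ cos θ = (-0.4064)(0.2969) + (0.9137)(0.9549)(-0.6157) = -0.6578, so φ₂ = -41.13°.
Δλ = atan2(sin θ sin δ cos φ₁, cos δ − sin φ₁ sin φ₂) = atan2(0.6875, 0.0295) = 87.539°.
λ₂ = -175.669° + 87.539° = -88.13°.

-41.13°, -88.13°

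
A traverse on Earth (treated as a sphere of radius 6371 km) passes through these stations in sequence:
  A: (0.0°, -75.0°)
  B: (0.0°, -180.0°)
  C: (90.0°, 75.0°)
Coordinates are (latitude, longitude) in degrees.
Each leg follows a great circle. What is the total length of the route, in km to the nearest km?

21683 km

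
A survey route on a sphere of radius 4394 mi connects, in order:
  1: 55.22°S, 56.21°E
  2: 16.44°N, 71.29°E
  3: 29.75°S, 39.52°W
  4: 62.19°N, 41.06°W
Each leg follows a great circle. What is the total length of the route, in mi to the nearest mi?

Leg 1→2: central angle 1.2705 rad, distance 5582.5 mi.
Leg 2→3: central angle 2.0222 rad, distance 8885.7 mi.
Leg 3→4: central angle 1.6048 rad, distance 7051.5 mi.
Total: 5582.5 + 8885.7 + 7051.5 ≈ 21520 mi.

21520 mi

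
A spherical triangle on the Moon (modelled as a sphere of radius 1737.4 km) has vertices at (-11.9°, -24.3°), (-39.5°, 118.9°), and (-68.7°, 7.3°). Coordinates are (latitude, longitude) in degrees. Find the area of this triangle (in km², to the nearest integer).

Side lengths (central angles): a = 1.0593, b = 1.0531, c = 2.0640 rad; semiperimeter s = 2.0882.
By l'Huilier's theorem, tan(E/4) = √[tan(s/2) tan((s−a)/2) tan((s−b)/2) tan((s−c)/2)], giving spherical excess E = 0.3269 rad.
Area = E·R² = 0.3269 × (1737.4)² ≈ 986800 km².

986800 km²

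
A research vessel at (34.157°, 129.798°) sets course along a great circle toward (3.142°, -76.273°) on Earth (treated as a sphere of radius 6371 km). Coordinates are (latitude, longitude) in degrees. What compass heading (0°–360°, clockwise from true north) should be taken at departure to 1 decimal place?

With φ₁ = 0.5962, φ₂ = 0.0548, Δλ = 2.6866 rad, the forward-azimuth formula gives
θ = atan2( sin Δλ cos φ₂ , cos φ₁ sin φ₂ − sin φ₁ cos φ₂ cos Δλ ) = atan2(0.4388, 0.5489) = 38.64°.
So the initial bearing is 38.6°.

38.6°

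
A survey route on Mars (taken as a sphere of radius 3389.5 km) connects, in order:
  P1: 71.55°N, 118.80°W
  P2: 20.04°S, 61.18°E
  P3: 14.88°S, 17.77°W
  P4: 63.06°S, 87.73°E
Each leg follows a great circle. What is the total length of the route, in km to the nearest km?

16971 km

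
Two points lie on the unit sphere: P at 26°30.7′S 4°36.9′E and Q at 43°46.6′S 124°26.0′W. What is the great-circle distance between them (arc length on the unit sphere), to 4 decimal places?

In radians: φ₁ = -0.4627, φ₂ = -0.7640, Δλ = -129.048° = -2.2523 rad.
Haversine: a = sin²(Δφ/2) + cos φ₁ cos φ₂ sin²(Δλ/2) = 0.0225 + (0.8948)(0.7220)(0.8150) = 0.54910.
Central angle c = 2·arcsin(√a) = 1.66916 rad.
On the unit sphere the arc length equals the central angle: 1.6692.

1.6692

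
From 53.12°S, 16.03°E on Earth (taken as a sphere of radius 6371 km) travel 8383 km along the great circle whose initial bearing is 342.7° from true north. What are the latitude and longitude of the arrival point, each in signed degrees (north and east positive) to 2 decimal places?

Angular distance δ = d/R = 8383/6371 = 1.31581 rad; initial bearing θ = 5.9812 rad.
sin φ₂ = sin φ₁ cos δ + cos φ₁ sin δ cos θ = (-0.7999)(0.2522) + (0.6001)(0.9677)(0.9548) = 0.3527, so φ₂ = 20.65°.
Δλ = atan2(sin θ sin δ cos φ₁, cos δ − sin φ₁ sin φ₂) = atan2(-0.1727, 0.5344) = -17.910°.
λ₂ = 16.030° − 17.910° = -1.88°.

20.65°, -1.88°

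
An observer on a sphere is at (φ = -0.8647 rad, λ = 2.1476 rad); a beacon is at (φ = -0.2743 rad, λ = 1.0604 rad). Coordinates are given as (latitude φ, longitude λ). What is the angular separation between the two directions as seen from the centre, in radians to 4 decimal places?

In radians: φ₁ = -0.8647, φ₂ = -0.2743, Δλ = -62.292° = -1.0872 rad.
cos c = sin φ₁ sin φ₂ + cos φ₁ cos φ₂ cos Δλ = (-0.7609)(-0.2709) + (0.6489)(0.9626)(0.4650) = 0.49653,
so c = arccos(0.49653) = 1.05120 rad.
So the angular separation is 1.0512 rad.

1.0512 rad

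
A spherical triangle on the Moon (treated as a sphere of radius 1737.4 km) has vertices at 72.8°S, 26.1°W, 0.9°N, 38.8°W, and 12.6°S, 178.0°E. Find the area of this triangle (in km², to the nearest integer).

5579396 km²

Side lengths (central angles): a = 2.4731, b = 1.6259, c = 1.2938 rad; semiperimeter s = 2.6964.
By l'Huilier's theorem, tan(E/4) = √[tan(s/2) tan((s−a)/2) tan((s−b)/2) tan((s−c)/2)], giving spherical excess E = 1.8484 rad.
Area = E·R² = 1.8484 × (1737.4)² ≈ 5579396 km².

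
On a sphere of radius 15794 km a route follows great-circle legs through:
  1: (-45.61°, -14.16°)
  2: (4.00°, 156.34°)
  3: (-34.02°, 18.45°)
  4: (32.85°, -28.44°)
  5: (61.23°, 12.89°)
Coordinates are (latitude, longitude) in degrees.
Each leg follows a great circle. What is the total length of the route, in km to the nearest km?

Leg 1→2: central angle 2.4011 rad, distance 37922.4 km.
Leg 2→3: central angle 2.2816 rad, distance 36035.0 km.
Leg 3→4: central angle 1.3976 rad, distance 22073.1 km.
Leg 4→5: central angle 0.6776 rad, distance 10701.4 km.
Total: 37922.4 + 36035.0 + 22073.1 + 10701.4 ≈ 106732 km.

106732 km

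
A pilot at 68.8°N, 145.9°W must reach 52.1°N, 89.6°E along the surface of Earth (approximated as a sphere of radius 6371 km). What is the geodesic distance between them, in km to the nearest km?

With latitudes φ₁ = 68.800°, φ₂ = 52.100° and longitude difference Δλ = -124.500°:
cos c = sin φ₁ sin φ₂ + cos φ₁ cos φ₂ cos Δλ = (0.9323)(0.7891) + (0.3616)(0.6143)(-0.5664) = 0.60986,
so c = arccos(0.60986) = 0.91491 rad.
Distance = R·c = 6371 × 0.9149 ≈ 5829 km.

5829 km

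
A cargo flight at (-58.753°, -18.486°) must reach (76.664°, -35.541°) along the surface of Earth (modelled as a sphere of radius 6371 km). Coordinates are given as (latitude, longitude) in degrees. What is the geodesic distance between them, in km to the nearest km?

15106 km

With latitudes φ₁ = -58.753°, φ₂ = 76.664° and longitude difference Δλ = -17.055°:
cos c = sin φ₁ sin φ₂ + cos φ₁ cos φ₂ cos Δλ = (-0.8549)(0.9730) + (0.5187)(0.2307)(0.9560) = -0.71750,
so c = arccos(-0.71750) = 2.37100 rad.
Distance = R·c = 6371 × 2.3710 ≈ 15106 km.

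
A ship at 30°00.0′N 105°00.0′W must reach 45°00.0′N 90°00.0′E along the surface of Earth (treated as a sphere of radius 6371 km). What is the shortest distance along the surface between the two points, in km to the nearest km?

In radians: φ₁ = 0.5236, φ₂ = 0.7854, Δλ = -165.000° = -2.8798 rad.
cos c = sin φ₁ sin φ₂ + cos φ₁ cos φ₂ cos Δλ = (0.5000)(0.7071) + (0.8660)(0.7071)(-0.9659) = -0.23795,
so c = arccos(-0.23795) = 1.81105 rad.
Distance = R·c = 6371 × 1.8111 ≈ 11538 km.

11538 km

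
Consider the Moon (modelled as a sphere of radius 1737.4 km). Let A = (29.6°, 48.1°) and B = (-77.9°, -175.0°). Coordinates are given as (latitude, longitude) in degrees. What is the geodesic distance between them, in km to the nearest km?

3882 km

In radians: φ₁ = 0.5166, φ₂ = -1.3596, Δλ = 136.900° = 2.3894 rad.
cos c = sin φ₁ sin φ₂ + cos φ₁ cos φ₂ cos Δλ = (0.4939)(-0.9778) + (0.8695)(0.2096)(-0.7302) = -0.61605,
so c = arccos(-0.61605) = 2.23451 rad.
Distance = R·c = 1737.4 × 2.2345 ≈ 3882 km.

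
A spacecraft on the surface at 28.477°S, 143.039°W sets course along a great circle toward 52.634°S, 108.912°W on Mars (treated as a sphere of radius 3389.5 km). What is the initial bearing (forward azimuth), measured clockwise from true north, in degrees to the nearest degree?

143°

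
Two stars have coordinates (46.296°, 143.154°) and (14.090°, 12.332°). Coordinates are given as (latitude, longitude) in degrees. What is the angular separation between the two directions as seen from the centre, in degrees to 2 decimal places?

105.19°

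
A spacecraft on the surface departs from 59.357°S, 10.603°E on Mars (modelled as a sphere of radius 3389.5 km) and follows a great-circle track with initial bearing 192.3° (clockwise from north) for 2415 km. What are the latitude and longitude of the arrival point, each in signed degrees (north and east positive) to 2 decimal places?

Angular distance δ = d/R = 2415/3389.5 = 0.71249 rad; initial bearing θ = 3.3563 rad.
sin φ₂ = sin φ₁ cos δ + cos φ₁ sin δ cos θ = (-0.8604)(0.7567) + (0.5097)(0.6537)(-0.9770) = -0.9766, so φ₂ = -77.58°.
Δλ = atan2(sin θ sin δ cos φ₁, cos δ − sin φ₁ sin φ₂) = atan2(-0.0710, -0.0835) = -139.634°.
λ₂ = 10.603° − 139.634° = -129.03°.

-77.58°, -129.03°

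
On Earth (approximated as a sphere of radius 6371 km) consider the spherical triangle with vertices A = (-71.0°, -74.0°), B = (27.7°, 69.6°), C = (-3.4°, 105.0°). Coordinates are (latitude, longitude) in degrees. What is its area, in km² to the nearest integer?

Side lengths (central angles): a = 0.8053, b = 1.8430, c = 2.3071 rad; semiperimeter s = 2.4777.
By l'Huilier's theorem, tan(E/4) = √[tan(s/2) tan((s−a)/2) tan((s−b)/2) tan((s−c)/2)], giving spherical excess E = 1.1672 rad.
Area = E·R² = 1.1672 × (6371)² ≈ 47376408 km².

47376408 km²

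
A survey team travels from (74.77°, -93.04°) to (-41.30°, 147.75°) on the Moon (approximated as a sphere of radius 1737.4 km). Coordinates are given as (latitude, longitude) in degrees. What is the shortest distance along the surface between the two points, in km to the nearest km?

Let φ₁ = 1.3050 rad, φ₂ = -0.7208 rad, and Δλ = -2.0806 rad.
cos c = sin φ₁ sin φ₂ + cos φ₁ cos φ₂ cos Δλ = (0.9649)(-0.6600) + (0.2627)(0.7513)(-0.4880) = -0.73313,
so c = arccos(-0.73313) = 2.39371 rad.
Distance = R·c = 1737.4 × 2.3937 ≈ 4159 km.

4159 km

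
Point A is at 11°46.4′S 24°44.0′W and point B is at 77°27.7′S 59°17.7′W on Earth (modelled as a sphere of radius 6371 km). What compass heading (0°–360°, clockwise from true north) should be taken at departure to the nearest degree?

Δλ = -34.562° = -0.6032 rad.
y = sin Δλ · cos φ₂ = (-0.5673)(0.2171) = -0.1232
x = cos φ₁ sin φ₂ − sin φ₁ cos φ₂ cos Δλ = (0.9790)(-0.9762) − (-0.2040)(0.2171)(0.8235) = -0.9191
θ = atan2(y, x) = -172.37°; adding 360° gives 188°.

188°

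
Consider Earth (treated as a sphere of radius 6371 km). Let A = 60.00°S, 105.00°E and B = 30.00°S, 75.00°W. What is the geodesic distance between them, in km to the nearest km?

10008 km

Let φ₁ = -1.0472 rad, φ₂ = -0.5236 rad, and Δλ = -3.1416 rad.
cos c = sin φ₁ sin φ₂ + cos φ₁ cos φ₂ cos Δλ = (-0.8660)(-0.5000) + (0.5000)(0.8660)(-1.0000) = -0.00000,
so c = arccos(-0.00000) = 1.57080 rad.
Distance = R·c = 6371 × 1.5708 ≈ 10008 km.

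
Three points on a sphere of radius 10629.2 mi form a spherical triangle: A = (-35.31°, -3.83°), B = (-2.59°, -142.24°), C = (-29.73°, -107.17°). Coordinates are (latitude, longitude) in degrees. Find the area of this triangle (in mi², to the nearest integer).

9037659 mi²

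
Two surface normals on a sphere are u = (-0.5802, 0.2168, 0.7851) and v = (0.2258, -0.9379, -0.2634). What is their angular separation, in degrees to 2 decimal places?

u·v = -0.5411; |u| = 1.0000, |v| = 1.0000.
cos θ = (u·v)/(|u||v|) = -0.5411, so θ = 122.76°.

122.76°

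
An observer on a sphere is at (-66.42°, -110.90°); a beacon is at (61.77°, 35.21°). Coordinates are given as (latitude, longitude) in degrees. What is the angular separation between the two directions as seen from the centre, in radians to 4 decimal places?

2.8746 rad

In radians: φ₁ = -1.1592, φ₂ = 1.0781, Δλ = 146.110° = 2.5501 rad.
cos c = sin φ₁ sin φ₂ + cos φ₁ cos φ₂ cos Δλ = (-0.9165)(0.8811) + (0.4000)(0.4730)(-0.8301) = -0.96456,
so c = arccos(-0.96456) = 2.87457 rad.
So the angular separation is 2.8746 rad.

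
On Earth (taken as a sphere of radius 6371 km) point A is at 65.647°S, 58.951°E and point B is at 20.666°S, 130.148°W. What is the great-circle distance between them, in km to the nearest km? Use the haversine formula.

10387 km

Let φ₁ = -1.1458 rad, φ₂ = -0.3607 rad, and Δλ = 2.9828 rad.
Haversine: a = sin²(Δφ/2) + cos φ₁ cos φ₂ sin²(Δλ/2) = 0.1463 + (0.4124)(0.9357)(0.9937) = 0.52973.
Central angle c = 2·arcsin(√a) = 1.63028 rad.
Distance = R·c = 6371 × 1.6303 ≈ 10387 km.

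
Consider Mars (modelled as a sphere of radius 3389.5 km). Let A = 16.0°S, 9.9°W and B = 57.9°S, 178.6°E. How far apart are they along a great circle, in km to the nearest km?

6257 km

Let φ₁ = -0.2793 rad, φ₂ = -1.0105 rad, and Δλ = -2.9932 rad.
cos c = sin φ₁ sin φ₂ + cos φ₁ cos φ₂ cos Δλ = (-0.2756)(-0.8471) + (0.9613)(0.5314)(-0.9890) = -0.27170,
so c = arccos(-0.27170) = 1.84596 rad.
Distance = R·c = 3389.5 × 1.8460 ≈ 6257 km.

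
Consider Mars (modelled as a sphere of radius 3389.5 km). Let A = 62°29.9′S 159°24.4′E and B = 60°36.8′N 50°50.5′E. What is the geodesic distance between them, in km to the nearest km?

8736 km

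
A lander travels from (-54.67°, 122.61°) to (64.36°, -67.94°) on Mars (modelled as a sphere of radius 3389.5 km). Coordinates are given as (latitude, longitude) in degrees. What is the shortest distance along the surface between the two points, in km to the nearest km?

9995 km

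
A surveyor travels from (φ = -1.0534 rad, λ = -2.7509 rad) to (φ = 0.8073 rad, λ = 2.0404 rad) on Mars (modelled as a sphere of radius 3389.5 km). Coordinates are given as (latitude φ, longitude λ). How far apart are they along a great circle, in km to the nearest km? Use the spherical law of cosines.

7509 km

In radians: φ₁ = -1.0534, φ₂ = 0.8073, Δλ = -85.479° = -1.4919 rad.
cos c = sin φ₁ sin φ₂ + cos φ₁ cos φ₂ cos Δλ = (-0.8691)(0.7224) + (0.4946)(0.6915)(0.0788) = -0.60090,
so c = arccos(-0.60090) = 2.21543 rad.
Distance = R·c = 3389.5 × 2.2154 ≈ 7509 km.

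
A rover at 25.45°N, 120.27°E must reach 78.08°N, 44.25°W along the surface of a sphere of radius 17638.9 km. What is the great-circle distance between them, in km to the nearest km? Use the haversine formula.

23419 km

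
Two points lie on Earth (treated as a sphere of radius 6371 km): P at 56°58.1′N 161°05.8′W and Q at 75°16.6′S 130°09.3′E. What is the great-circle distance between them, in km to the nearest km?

With latitudes φ₁ = 56.968°, φ₂ = -75.277° and longitude difference Δλ = -68.748°:
cos c = sin φ₁ sin φ₂ + cos φ₁ cos φ₂ cos Δλ = (0.8384)(-0.9672) + (0.5451)(0.2542)(0.3625) = -0.76063,
so c = arccos(-0.76063) = 2.43507 rad.
Distance = R·c = 6371 × 2.4351 ≈ 15514 km.

15514 km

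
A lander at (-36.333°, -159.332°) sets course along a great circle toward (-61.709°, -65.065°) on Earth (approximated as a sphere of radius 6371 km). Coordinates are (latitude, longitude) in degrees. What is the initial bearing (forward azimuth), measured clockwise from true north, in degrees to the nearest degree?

With φ₁ = -0.6341, φ₂ = -1.0770, Δλ = 1.6453 rad, the forward-azimuth formula gives
θ = atan2( sin Δλ cos φ₂ , cos φ₁ sin φ₂ − sin φ₁ cos φ₂ cos Δλ ) = atan2(0.4726, -0.7303) = 147.09°.
So the initial bearing is 147°.

147°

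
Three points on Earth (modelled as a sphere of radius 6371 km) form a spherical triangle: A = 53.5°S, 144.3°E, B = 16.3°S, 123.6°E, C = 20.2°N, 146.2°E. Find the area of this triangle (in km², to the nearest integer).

9977275 km²

Side lengths (central angles): a = 0.7456, b = 1.2866, c = 0.7080 rad; semiperimeter s = 1.3701.
By l'Huilier's theorem, tan(E/4) = √[tan(s/2) tan((s−a)/2) tan((s−b)/2) tan((s−c)/2)], giving spherical excess E = 0.2458 rad.
Area = E·R² = 0.2458 × (6371)² ≈ 9977275 km².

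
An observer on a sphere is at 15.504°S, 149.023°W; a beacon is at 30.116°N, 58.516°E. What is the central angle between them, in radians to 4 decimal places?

2.6326 rad

Let φ₁ = -0.2706 rad, φ₂ = 0.5256 rad, and Δλ = -2.6609 rad.
Haversine: a = sin²(Δφ/2) + cos φ₁ cos φ₂ sin²(Δλ/2) = 0.1503 + (0.9636)(0.8650)(0.9433) = 0.93661.
Central angle c = 2·arcsin(√a) = 2.63255 rad.
So the angular separation is 2.6326 rad.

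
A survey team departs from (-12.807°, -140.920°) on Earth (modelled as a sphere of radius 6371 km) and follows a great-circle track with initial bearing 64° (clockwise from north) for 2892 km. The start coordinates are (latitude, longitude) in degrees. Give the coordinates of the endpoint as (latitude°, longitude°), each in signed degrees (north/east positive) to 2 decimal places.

-0.67°, -117.71°

Angular distance δ = d/R = 2892/6371 = 0.45393 rad; initial bearing θ = 1.1170 rad.
sin φ₂ = sin φ₁ cos δ + cos φ₁ sin δ cos θ = (-0.2217)(0.8987) + (0.9751)(0.4385)(0.4384) = -0.0118, so φ₂ = -0.67°.
Δλ = atan2(sin θ sin δ cos φ₁, cos δ − sin φ₁ sin φ₂) = atan2(0.3843, 0.8961) = 23.213°.
λ₂ = -140.920° + 23.213° = -117.71°.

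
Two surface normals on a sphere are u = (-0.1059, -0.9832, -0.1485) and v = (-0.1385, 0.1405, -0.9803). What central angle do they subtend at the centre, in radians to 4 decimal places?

u·v = 0.0221; |u| = 1.0000, |v| = 1.0000.
cos θ = (u·v)/(|u||v|) = 0.0221, so θ = 1.5487 rad.

1.5487 rad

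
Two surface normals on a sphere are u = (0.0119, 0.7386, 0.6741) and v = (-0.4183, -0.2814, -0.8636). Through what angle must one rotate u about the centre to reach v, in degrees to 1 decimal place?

142.7°

u·v = -0.7950; |u| = 1.0000, |v| = 1.0000.
cos θ = (u·v)/(|u||v|) = -0.7950, so θ = 142.7°.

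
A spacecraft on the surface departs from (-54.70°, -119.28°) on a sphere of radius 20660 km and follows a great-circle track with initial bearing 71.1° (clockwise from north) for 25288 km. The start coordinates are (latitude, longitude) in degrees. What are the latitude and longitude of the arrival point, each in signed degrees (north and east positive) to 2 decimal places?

Angular distance δ = d/R = 25288/20660 = 1.22401 rad; initial bearing θ = 1.2409 rad.
sin φ₂ = sin φ₁ cos δ + cos φ₁ sin δ cos θ = (-0.8161)(0.3399) + (0.5779)(0.9405)(0.3239) = -0.1014, so φ₂ = -5.82°.
Δλ = atan2(sin θ sin δ cos φ₁, cos δ − sin φ₁ sin φ₂) = atan2(0.5142, 0.2572) = 63.428°.
λ₂ = -119.280° + 63.428° = -55.85°.

-5.82°, -55.85°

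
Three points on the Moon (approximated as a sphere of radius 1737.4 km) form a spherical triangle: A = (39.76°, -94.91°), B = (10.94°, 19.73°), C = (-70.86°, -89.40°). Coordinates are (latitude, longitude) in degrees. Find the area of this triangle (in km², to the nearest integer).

Side lengths (central angles): a = 1.8596, b = 1.9319, c = 1.7653 rad; semiperimeter s = 2.7784.
By l'Huilier's theorem, tan(E/4) = √[tan(s/2) tan((s−a)/2) tan((s−b)/2) tan((s−c)/2)], giving spherical excess E = 2.7487 rad.
Area = E·R² = 2.7487 × (1737.4)² ≈ 8297255 km².

8297255 km²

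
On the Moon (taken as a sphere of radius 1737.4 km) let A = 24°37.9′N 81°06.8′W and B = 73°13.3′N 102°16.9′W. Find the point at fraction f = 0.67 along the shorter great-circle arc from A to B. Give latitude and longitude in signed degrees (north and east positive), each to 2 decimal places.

57.58°, -89.17°

The central angle between A and B is δ = 0.8714 rad.
With f = 0.67, the slerp weights are sin((1−f)δ)/sin δ = 0.3706 and sin(fδ)/sin δ = 0.7203.
Weighted sum of the unit vectors: (0.3706)·(0.1404,-0.8981,0.4168) + (0.7203)·(-0.0614,-0.2821,0.9574) = (0.0078, -0.5360, 0.8442).
Converting back: φ = atan2(z, √(x²+y²)) = 57.58°, λ = atan2(y, x) = -89.17°.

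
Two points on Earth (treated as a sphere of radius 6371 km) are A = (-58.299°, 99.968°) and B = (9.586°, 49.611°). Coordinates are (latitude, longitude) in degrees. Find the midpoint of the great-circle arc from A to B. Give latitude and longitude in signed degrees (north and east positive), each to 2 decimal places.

-26.34°, 66.64°

The central angle between A and B is δ = 1.3808 rad.
With f = 0.5, the slerp weights are sin((1−f)δ)/sin δ = 0.6485 and sin(fδ)/sin δ = 0.6485.
Weighted sum of the unit vectors: (0.6485)·(-0.0910,0.5176,-0.8508) + (0.6485)·(0.6389,0.7510,0.1665) = (0.3554, 0.8227, -0.4438).
Converting back: φ = atan2(z, √(x²+y²)) = -26.34°, λ = atan2(y, x) = 66.64°.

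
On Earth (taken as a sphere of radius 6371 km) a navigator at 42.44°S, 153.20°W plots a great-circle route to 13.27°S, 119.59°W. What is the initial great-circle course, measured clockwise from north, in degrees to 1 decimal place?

55.0°

With φ₁ = -0.7407, φ₂ = -0.2316, Δλ = 0.5866 rad, the forward-azimuth formula gives
θ = atan2( sin Δλ cos φ₂ , cos φ₁ sin φ₂ − sin φ₁ cos φ₂ cos Δλ ) = atan2(0.5388, 0.3776) = 54.97°.
So the initial bearing is 55.0°.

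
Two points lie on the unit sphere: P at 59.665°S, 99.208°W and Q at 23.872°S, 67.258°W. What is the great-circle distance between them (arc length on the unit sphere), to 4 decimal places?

With latitudes φ₁ = -59.665°, φ₂ = -23.872° and longitude difference Δλ = 31.950°:
cos c = sin φ₁ sin φ₂ + cos φ₁ cos φ₂ cos Δλ = (-0.8631)(-0.4047) + (0.5051)(0.9145)(0.8485) = 0.74117,
so c = arccos(0.74117) = 0.73598 rad.
On the unit sphere the arc length equals the central angle: 0.7360.

0.7360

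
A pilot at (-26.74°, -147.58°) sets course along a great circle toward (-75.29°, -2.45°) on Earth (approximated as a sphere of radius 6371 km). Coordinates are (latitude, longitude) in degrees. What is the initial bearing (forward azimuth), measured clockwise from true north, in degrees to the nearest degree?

Δλ = 145.130° = 2.5330 rad.
y = sin Δλ · cos φ₂ = (0.5717)(0.2539) = 0.1452
x = cos φ₁ sin φ₂ − sin φ₁ cos φ₂ cos Δλ = (0.8931)(-0.9672) − (-0.4499)(0.2539)(-0.8205) = -0.9575
θ = atan2(y, x) = 171.38°, so the bearing is 171°.

171°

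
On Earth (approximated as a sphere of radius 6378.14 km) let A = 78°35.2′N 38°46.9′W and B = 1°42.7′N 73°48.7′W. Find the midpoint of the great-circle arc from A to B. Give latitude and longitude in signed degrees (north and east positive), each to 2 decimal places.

Central angle δ = 1.3784 rad. Interpolating on the sphere with fraction f = 0.5:
P = [sin((1−f)δ)·A + sin(fδ)·B] / sin δ = 0.6479·A + 0.6479·B in Cartesian coordinates,
giving P = (0.2805, -0.7022, 0.6544), i.e. latitude 40.87°, longitude -68.23°.

40.87°, -68.23°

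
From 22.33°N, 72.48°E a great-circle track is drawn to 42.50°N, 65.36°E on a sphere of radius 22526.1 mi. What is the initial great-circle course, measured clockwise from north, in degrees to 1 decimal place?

Δλ = -7.120° = -0.1243 rad.
y = sin Δλ · cos φ₂ = (-0.1239)(0.7373) = -0.0914
x = cos φ₁ sin φ₂ − sin φ₁ cos φ₂ cos Δλ = (0.9250)(0.6756) − (0.3799)(0.7373)(0.9923) = 0.3470
θ = atan2(y, x) = -14.76°; adding 360° gives 345.2°.

345.2°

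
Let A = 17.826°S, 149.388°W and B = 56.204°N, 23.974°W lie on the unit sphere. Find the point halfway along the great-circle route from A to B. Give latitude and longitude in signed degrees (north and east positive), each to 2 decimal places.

The central angle between A and B is δ = 2.1667 rad.
With f = 0.5, the slerp weights are sin((1−f)δ)/sin δ = 1.0675 and sin(fδ)/sin δ = 1.0675.
Weighted sum of the unit vectors: (1.0675)·(-0.8193,-0.4848,-0.3061) + (1.0675)·(0.5083,-0.2260,0.8310) = (-0.3321, -0.7588, 0.5603).
Converting back: φ = atan2(z, √(x²+y²)) = 34.08°, λ = atan2(y, x) = -113.64°.

34.08°, -113.64°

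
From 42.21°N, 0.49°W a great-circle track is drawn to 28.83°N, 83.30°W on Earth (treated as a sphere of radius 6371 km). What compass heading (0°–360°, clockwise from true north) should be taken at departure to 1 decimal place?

288.1°

With φ₁ = 0.7367, φ₂ = 0.5032, Δλ = -1.4453 rad, the forward-azimuth formula gives
θ = atan2( sin Δλ cos φ₂ , cos φ₁ sin φ₂ − sin φ₁ cos φ₂ cos Δλ ) = atan2(-0.8692, 0.2835) = -71.93°.
Adding 360° brings this into [0°, 360°): 288.1°.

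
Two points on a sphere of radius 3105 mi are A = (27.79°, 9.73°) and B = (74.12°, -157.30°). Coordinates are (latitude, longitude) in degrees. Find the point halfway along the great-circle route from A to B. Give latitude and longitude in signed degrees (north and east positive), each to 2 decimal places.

The central angle between A and B is δ = 1.3566 rad.
With f = 0.5, the slerp weights are sin((1−f)δ)/sin δ = 0.6421 and sin(fδ)/sin δ = 0.6421.
Weighted sum of the unit vectors: (0.6421)·(0.8719,0.1495,0.4662) + (0.6421)·(-0.2524,-0.1056,0.9618) = (0.3978, 0.0282, 0.9170).
Converting back: φ = atan2(z, √(x²+y²)) = 66.50°, λ = atan2(y, x) = 4.06°.

66.50°, 4.06°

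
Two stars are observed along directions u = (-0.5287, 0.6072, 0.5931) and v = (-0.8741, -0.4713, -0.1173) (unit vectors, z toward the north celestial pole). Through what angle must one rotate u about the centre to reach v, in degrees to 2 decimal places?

u·v = 0.1064; |u| = 1.0000, |v| = 1.0000.
cos θ = (u·v)/(|u||v|) = 0.1064, so θ = 83.89°.

83.89°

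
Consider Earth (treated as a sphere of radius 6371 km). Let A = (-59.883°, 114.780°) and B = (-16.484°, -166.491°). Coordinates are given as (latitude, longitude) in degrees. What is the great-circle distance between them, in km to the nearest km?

In radians: φ₁ = -1.0452, φ₂ = -0.2877, Δλ = 78.729° = 1.3741 rad.
cos c = sin φ₁ sin φ₂ + cos φ₁ cos φ₂ cos Δλ = (-0.8650)(-0.2837) + (0.5018)(0.9589)(0.1954) = 0.33948,
so c = arccos(0.33948) = 1.22443 rad.
Distance = R·c = 6371 × 1.2244 ≈ 7801 km.

7801 km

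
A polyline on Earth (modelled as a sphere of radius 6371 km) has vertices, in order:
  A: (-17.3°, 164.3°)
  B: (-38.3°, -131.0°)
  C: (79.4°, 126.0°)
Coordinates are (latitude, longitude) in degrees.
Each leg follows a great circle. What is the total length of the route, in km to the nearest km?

21085 km

Leg A→B: central angle 1.0420 rad, distance 6638.4 km.
Leg B→C: central angle 2.2675 rad, distance 14446.1 km.
Total: 6638.4 + 14446.1 ≈ 21085 km.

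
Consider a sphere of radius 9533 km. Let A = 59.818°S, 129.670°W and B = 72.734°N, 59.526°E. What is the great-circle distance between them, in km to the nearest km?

Let φ₁ = -1.0440 rad, φ₂ = 1.2694 rad, and Δλ = -2.9811 rad.
cos c = sin φ₁ sin φ₂ + cos φ₁ cos φ₂ cos Δλ = (-0.8644)(0.9549) + (0.5027)(0.2968)(-0.9871) = -0.97278,
so c = arccos(-0.97278) = 2.90774 rad.
Distance = R·c = 9533 × 2.9077 ≈ 27719 km.

27719 km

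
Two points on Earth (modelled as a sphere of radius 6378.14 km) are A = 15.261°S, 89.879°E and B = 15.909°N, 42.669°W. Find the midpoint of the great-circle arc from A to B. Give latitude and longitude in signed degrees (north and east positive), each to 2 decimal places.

0.81°, 23.81°

Central angle δ = 2.3455 rad. Interpolating on the sphere with fraction f = 0.5:
P = [sin((1−f)δ)·A + sin(fδ)·B] / sin δ = 1.2900·A + 1.2900·B in Cartesian coordinates,
giving P = (0.9148, 0.4037, 0.0141), i.e. latitude 0.81°, longitude 23.81°.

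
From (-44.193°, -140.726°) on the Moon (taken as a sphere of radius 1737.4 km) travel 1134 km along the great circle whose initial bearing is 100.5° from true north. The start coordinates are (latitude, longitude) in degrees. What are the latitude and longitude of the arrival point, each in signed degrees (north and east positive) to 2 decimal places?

Angular distance δ = d/R = 1134/1737.4 = 0.65270 rad; initial bearing θ = 1.7541 rad.
sin φ₂ = sin φ₁ cos δ + cos φ₁ sin δ cos θ = (-0.6971)(0.7944) + (0.7170)(0.6073)(-0.1822) = -0.6331, so φ₂ = -39.28°.
Δλ = atan2(sin θ sin δ cos φ₁, cos δ − sin φ₁ sin φ₂) = atan2(0.4282, 0.3531) = 50.489°.
λ₂ = -140.726° + 50.489° = -90.24°.

-39.28°, -90.24°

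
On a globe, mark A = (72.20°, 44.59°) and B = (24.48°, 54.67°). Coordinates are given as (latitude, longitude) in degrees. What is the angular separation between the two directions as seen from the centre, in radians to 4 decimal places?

0.8387 rad

Let φ₁ = 1.2601 rad, φ₂ = 0.4273 rad, and Δλ = 0.1759 rad.
cos c = sin φ₁ sin φ₂ + cos φ₁ cos φ₂ cos Δλ = (0.9521)(0.4144) + (0.3057)(0.9101)(0.9846) = 0.66846,
so c = arccos(0.66846) = 0.83866 rad.
So the angular separation is 0.8387 rad.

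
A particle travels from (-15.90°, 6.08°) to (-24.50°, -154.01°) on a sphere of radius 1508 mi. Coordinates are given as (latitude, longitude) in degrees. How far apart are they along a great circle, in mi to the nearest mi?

3558 mi

Let φ₁ = -0.2775 rad, φ₂ = -0.4276 rad, and Δλ = -2.7941 rad.
cos c = sin φ₁ sin φ₂ + cos φ₁ cos φ₂ cos Δλ = (-0.2740)(-0.4147) + (0.9617)(0.9100)(-0.9402) = -0.70923,
so c = arccos(-0.70923) = 2.35920 rad.
Distance = R·c = 1508 × 2.3592 ≈ 3558 mi.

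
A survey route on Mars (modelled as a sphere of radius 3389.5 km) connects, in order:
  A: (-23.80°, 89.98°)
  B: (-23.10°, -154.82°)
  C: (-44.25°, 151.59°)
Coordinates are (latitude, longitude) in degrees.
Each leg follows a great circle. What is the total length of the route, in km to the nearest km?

8866 km

Leg A→B: central angle 1.7722 rad, distance 6006.8 km.
Leg B→C: central angle 0.8435 rad, distance 2859.1 km.
Total: 6006.8 + 2859.1 ≈ 8866 km.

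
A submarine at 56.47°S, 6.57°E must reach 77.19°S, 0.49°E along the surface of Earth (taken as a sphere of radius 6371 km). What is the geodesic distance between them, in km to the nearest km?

2316 km

Let φ₁ = -0.9856 rad, φ₂ = -1.3472 rad, and Δλ = -0.1061 rad.
cos c = sin φ₁ sin φ₂ + cos φ₁ cos φ₂ cos Δλ = (-0.8336)(-0.9751) + (0.5524)(0.2217)(0.9944) = 0.93463,
so c = arccos(0.93463) = 0.36357 rad.
Distance = R·c = 6371 × 0.3636 ≈ 2316 km.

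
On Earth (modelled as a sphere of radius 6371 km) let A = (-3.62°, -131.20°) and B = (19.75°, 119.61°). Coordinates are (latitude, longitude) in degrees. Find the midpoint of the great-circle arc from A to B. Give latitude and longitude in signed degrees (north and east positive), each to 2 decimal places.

Central angle δ = 1.9072 rad. Interpolating on the sphere with fraction f = 0.5:
P = [sin((1−f)δ)·A + sin(fδ)·B] / sin δ = 0.8639·A + 0.8639·B in Cartesian coordinates,
giving P = (-0.9697, 0.0582, 0.2374), i.e. latitude 13.73°, longitude 176.57°.

13.73°, 176.57°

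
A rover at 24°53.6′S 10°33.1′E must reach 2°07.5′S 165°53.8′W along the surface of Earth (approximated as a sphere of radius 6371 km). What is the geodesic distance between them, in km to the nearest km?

With latitudes φ₁ = -24.893°, φ₂ = -2.125° and longitude difference Δλ = -176.448°:
cos c = sin φ₁ sin φ₂ + cos φ₁ cos φ₂ cos Δλ = (-0.4209)(-0.0371) + (0.9071)(0.9993)(-0.9981) = -0.88912,
so c = arccos(-0.88912) = 2.66622 rad.
Distance = R·c = 6371 × 2.6662 ≈ 16986 km.

16986 km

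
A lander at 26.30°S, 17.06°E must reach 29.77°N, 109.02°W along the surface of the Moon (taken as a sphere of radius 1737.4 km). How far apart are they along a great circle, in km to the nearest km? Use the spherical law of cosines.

4024 km

In radians: φ₁ = -0.4590, φ₂ = 0.5196, Δλ = -126.080° = -2.2005 rad.
cos c = sin φ₁ sin φ₂ + cos φ₁ cos φ₂ cos Δλ = (-0.4431)(0.4965) + (0.8965)(0.8680)(-0.5889) = -0.67827,
so c = arccos(-0.67827) = 2.31620 rad.
Distance = R·c = 1737.4 × 2.3162 ≈ 4024 km.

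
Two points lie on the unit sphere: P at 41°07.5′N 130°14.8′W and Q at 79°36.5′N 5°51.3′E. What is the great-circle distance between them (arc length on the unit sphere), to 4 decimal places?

0.9896

With latitudes φ₁ = 41.125°, φ₂ = 79.608° and longitude difference Δλ = 136.102°:
Haversine: a = sin²(Δφ/2) + cos φ₁ cos φ₂ sin²(Δλ/2) = 0.1086 + (0.7533)(0.1804)(0.8603) = 0.22550.
Central angle c = 2·arcsin(√a) = 0.98962 rad.
On the unit sphere the arc length equals the central angle: 0.9896.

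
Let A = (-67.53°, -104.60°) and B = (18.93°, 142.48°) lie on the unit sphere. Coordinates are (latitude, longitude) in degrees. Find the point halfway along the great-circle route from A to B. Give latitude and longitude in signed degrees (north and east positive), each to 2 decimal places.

The central angle between A and B is δ = 2.0270 rad.
With f = 0.5, the slerp weights are sin((1−f)δ)/sin δ = 0.9454 and sin(fδ)/sin δ = 0.9454.
Weighted sum of the unit vectors: (0.9454)·(-0.0963,-0.3699,-0.9241) + (0.9454)·(-0.7502,0.5761,0.3244) = (-0.8004, 0.1950, -0.5669).
Converting back: φ = atan2(z, √(x²+y²)) = -34.54°, λ = atan2(y, x) = 166.31°.

-34.54°, 166.31°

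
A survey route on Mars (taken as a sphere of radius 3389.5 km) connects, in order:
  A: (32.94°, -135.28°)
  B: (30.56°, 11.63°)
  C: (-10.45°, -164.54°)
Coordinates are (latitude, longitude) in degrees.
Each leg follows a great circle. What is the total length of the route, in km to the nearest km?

Leg A→B: central angle 1.9060 rad, distance 6460.5 km.
Leg B→C: central angle 2.7851 rad, distance 9440.3 km.
Total: 6460.5 + 9440.3 ≈ 15901 km.

15901 km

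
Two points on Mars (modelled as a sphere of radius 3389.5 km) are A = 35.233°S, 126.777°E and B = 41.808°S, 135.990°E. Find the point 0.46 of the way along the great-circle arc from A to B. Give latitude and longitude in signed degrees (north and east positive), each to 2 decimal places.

Central angle δ = 0.1701 rad. Interpolating on the sphere with fraction f = 0.46:
P = [sin((1−f)δ)·A + sin(fδ)·B] / sin δ = 0.5419·A + 0.4618·B in Cartesian coordinates,
giving P = (-0.5125, 0.5936, -0.6204), i.e. latitude -38.35°, longitude 130.81°.

-38.35°, 130.81°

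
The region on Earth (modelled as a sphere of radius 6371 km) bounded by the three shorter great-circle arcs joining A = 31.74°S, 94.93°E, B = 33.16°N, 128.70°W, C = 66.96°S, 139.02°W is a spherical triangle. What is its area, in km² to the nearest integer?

87627946 km²

Side lengths (central angles): a = 1.7528, b = 1.2784, c = 2.5032 rad; semiperimeter s = 2.7672.
By l'Huilier's theorem, tan(E/4) = √[tan(s/2) tan((s−a)/2) tan((s−b)/2) tan((s−c)/2)], giving spherical excess E = 2.1589 rad.
Area = E·R² = 2.1589 × (6371)² ≈ 87627946 km².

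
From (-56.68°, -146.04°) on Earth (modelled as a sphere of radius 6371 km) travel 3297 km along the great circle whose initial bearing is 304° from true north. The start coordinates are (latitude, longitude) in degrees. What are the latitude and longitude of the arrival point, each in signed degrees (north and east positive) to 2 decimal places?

-35.05°, -176.10°

Angular distance δ = d/R = 3297/6371 = 0.51750 rad; initial bearing θ = 5.3058 rad.
sin φ₂ = sin φ₁ cos δ + cos φ₁ sin δ cos θ = (-0.8356)(0.8691) + (0.5493)(0.4947)(0.5592) = -0.5742, so φ₂ = -35.05°.
Δλ = atan2(sin θ sin δ cos φ₁, cos δ − sin φ₁ sin φ₂) = atan2(-0.2253, 0.3892) = -30.064°.
λ₂ = -146.040° − 30.064° = -176.10°.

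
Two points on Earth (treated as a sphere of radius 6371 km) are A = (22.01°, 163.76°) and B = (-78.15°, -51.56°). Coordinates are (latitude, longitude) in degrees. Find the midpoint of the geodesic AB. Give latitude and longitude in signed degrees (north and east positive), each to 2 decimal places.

-38.15°, 172.64°

The central angle between A and B is δ = 2.1201 rad.
With f = 0.5, the slerp weights are sin((1−f)δ)/sin δ = 1.0229 and sin(fδ)/sin δ = 1.0229.
Weighted sum of the unit vectors: (1.0229)·(-0.8901,0.2593,0.3748) + (1.0229)·(0.1277,-0.1608,-0.9787) = (-0.7799, 0.1007, -0.6177).
Converting back: φ = atan2(z, √(x²+y²)) = -38.15°, λ = atan2(y, x) = 172.64°.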